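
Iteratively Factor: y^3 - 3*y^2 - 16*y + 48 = (y - 3)*(y^2 - 16) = (y - 4)*(y - 3)*(y + 4)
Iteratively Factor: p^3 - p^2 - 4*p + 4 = (p - 2)*(p^2 + p - 2) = (p - 2)*(p - 1)*(p + 2)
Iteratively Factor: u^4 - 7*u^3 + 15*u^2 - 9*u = (u - 1)*(u^3 - 6*u^2 + 9*u) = (u - 3)*(u - 1)*(u^2 - 3*u) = (u - 3)^2*(u - 1)*(u)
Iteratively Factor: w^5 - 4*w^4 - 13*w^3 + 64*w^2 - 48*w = (w - 4)*(w^4 - 13*w^2 + 12*w) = (w - 4)*(w + 4)*(w^3 - 4*w^2 + 3*w) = (w - 4)*(w - 1)*(w + 4)*(w^2 - 3*w) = w*(w - 4)*(w - 1)*(w + 4)*(w - 3)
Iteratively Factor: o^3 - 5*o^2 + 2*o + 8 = (o - 2)*(o^2 - 3*o - 4) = (o - 4)*(o - 2)*(o + 1)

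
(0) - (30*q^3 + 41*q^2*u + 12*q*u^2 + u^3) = -30*q^3 - 41*q^2*u - 12*q*u^2 - u^3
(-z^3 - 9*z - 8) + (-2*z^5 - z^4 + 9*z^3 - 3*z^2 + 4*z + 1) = -2*z^5 - z^4 + 8*z^3 - 3*z^2 - 5*z - 7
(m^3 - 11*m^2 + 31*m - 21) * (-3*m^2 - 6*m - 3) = -3*m^5 + 27*m^4 - 30*m^3 - 90*m^2 + 33*m + 63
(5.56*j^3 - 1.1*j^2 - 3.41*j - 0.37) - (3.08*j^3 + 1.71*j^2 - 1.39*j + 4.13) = 2.48*j^3 - 2.81*j^2 - 2.02*j - 4.5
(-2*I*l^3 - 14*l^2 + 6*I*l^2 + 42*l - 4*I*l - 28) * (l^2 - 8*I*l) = -2*I*l^5 - 30*l^4 + 6*I*l^4 + 90*l^3 + 108*I*l^3 - 60*l^2 - 336*I*l^2 + 224*I*l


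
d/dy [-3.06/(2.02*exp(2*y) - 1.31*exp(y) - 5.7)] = (12.3624*exp(y) - 4.0086)*exp(y)/(-2.02*exp(2*y) + 1.31*exp(y) + 5.7)^2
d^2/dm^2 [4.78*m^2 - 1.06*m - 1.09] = 9.56000000000000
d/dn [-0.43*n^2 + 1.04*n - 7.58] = 1.04 - 0.86*n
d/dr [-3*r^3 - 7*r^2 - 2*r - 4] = -9*r^2 - 14*r - 2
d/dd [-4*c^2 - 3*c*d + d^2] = -3*c + 2*d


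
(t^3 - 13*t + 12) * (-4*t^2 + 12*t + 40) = -4*t^5 + 12*t^4 + 92*t^3 - 204*t^2 - 376*t + 480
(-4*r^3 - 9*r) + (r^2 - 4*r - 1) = -4*r^3 + r^2 - 13*r - 1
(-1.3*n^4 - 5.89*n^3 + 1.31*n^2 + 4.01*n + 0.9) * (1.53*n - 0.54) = -1.989*n^5 - 8.3097*n^4 + 5.1849*n^3 + 5.4279*n^2 - 0.7884*n - 0.486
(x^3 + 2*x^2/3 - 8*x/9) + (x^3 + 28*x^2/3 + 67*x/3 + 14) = 2*x^3 + 10*x^2 + 193*x/9 + 14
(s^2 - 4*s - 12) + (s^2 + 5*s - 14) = 2*s^2 + s - 26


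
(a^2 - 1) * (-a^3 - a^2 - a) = -a^5 - a^4 + a^2 + a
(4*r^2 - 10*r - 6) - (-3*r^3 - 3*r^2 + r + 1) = 3*r^3 + 7*r^2 - 11*r - 7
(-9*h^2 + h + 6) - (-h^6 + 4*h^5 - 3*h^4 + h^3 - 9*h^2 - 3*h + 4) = h^6 - 4*h^5 + 3*h^4 - h^3 + 4*h + 2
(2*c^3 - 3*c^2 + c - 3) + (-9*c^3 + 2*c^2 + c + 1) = -7*c^3 - c^2 + 2*c - 2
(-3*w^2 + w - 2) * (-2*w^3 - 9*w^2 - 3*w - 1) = 6*w^5 + 25*w^4 + 4*w^3 + 18*w^2 + 5*w + 2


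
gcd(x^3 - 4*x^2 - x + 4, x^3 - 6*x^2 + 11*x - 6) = x - 1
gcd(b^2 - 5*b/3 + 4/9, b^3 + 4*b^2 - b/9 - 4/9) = b - 1/3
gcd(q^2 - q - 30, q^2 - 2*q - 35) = q + 5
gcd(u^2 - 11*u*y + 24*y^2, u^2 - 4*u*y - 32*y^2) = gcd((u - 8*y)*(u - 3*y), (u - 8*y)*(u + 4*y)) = -u + 8*y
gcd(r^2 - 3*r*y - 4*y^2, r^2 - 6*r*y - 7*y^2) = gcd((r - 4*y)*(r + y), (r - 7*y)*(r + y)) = r + y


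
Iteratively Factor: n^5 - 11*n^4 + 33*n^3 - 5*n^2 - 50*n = (n)*(n^4 - 11*n^3 + 33*n^2 - 5*n - 50) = n*(n - 2)*(n^3 - 9*n^2 + 15*n + 25) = n*(n - 5)*(n - 2)*(n^2 - 4*n - 5) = n*(n - 5)*(n - 2)*(n + 1)*(n - 5)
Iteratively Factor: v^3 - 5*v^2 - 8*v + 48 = (v - 4)*(v^2 - v - 12) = (v - 4)*(v + 3)*(v - 4)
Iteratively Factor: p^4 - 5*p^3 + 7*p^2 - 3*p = (p - 1)*(p^3 - 4*p^2 + 3*p) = (p - 3)*(p - 1)*(p^2 - p) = p*(p - 3)*(p - 1)*(p - 1)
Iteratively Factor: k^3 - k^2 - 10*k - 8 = (k - 4)*(k^2 + 3*k + 2) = (k - 4)*(k + 1)*(k + 2)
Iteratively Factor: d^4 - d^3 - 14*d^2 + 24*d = (d)*(d^3 - d^2 - 14*d + 24) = d*(d - 3)*(d^2 + 2*d - 8) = d*(d - 3)*(d + 4)*(d - 2)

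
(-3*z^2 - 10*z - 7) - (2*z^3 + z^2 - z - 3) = -2*z^3 - 4*z^2 - 9*z - 4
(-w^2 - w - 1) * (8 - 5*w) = 5*w^3 - 3*w^2 - 3*w - 8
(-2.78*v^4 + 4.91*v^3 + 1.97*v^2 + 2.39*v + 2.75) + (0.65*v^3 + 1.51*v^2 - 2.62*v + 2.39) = -2.78*v^4 + 5.56*v^3 + 3.48*v^2 - 0.23*v + 5.14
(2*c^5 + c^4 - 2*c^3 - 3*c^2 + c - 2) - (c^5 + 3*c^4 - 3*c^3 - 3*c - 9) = c^5 - 2*c^4 + c^3 - 3*c^2 + 4*c + 7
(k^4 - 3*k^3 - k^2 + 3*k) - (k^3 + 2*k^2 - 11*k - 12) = k^4 - 4*k^3 - 3*k^2 + 14*k + 12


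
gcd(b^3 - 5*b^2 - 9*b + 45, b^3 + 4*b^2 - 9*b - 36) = b^2 - 9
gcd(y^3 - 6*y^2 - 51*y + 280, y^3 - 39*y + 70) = y^2 + 2*y - 35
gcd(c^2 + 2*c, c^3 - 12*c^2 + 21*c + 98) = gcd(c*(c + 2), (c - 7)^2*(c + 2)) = c + 2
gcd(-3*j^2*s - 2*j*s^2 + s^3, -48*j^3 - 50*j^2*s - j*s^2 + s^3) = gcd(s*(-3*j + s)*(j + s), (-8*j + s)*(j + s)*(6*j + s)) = j + s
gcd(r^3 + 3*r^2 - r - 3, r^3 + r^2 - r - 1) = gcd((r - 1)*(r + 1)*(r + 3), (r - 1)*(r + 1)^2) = r^2 - 1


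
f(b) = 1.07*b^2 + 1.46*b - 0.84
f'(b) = 2.14*b + 1.46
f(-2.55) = 2.39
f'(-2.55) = -4.00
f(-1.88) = 0.20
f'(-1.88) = -2.56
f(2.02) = 6.48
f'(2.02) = 5.78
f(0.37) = -0.15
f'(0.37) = 2.25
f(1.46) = 3.57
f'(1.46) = 4.58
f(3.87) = 20.84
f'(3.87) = 9.74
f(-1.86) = 0.15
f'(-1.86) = -2.52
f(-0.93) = -1.27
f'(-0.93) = -0.53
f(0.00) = -0.84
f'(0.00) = 1.46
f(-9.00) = 72.69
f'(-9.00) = -17.80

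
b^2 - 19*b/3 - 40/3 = (b - 8)*(b + 5/3)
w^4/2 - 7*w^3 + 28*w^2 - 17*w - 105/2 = (w/2 + 1/2)*(w - 7)*(w - 5)*(w - 3)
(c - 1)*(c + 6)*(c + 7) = c^3 + 12*c^2 + 29*c - 42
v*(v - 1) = v^2 - v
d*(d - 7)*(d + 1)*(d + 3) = d^4 - 3*d^3 - 25*d^2 - 21*d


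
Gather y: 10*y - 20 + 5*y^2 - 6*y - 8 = 5*y^2 + 4*y - 28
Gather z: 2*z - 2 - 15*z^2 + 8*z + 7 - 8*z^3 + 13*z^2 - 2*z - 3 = -8*z^3 - 2*z^2 + 8*z + 2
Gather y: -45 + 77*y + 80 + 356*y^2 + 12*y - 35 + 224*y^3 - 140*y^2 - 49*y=224*y^3 + 216*y^2 + 40*y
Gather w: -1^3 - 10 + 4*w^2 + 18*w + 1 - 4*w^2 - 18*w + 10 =0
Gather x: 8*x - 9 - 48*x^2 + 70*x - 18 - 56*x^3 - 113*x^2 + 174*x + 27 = -56*x^3 - 161*x^2 + 252*x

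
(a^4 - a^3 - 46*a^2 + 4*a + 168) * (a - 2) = a^5 - 3*a^4 - 44*a^3 + 96*a^2 + 160*a - 336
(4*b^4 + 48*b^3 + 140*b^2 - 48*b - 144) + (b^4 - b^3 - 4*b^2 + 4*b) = 5*b^4 + 47*b^3 + 136*b^2 - 44*b - 144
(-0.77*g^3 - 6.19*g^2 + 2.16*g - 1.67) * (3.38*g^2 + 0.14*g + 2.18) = -2.6026*g^5 - 21.03*g^4 + 4.7556*g^3 - 18.8364*g^2 + 4.475*g - 3.6406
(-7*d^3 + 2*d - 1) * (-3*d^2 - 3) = 21*d^5 + 15*d^3 + 3*d^2 - 6*d + 3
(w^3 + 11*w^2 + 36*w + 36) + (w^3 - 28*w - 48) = 2*w^3 + 11*w^2 + 8*w - 12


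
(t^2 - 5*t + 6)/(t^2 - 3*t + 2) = (t - 3)/(t - 1)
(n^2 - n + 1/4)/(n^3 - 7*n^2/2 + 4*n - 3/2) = (4*n^2 - 4*n + 1)/(2*(2*n^3 - 7*n^2 + 8*n - 3))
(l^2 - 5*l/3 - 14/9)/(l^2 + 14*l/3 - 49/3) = (l + 2/3)/(l + 7)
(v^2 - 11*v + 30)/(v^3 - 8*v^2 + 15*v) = (v - 6)/(v*(v - 3))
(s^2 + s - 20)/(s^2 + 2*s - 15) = (s - 4)/(s - 3)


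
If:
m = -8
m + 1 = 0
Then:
No Solution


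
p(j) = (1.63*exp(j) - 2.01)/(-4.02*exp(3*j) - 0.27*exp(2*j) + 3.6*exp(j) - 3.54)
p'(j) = (1.63*exp(j) - 2.01)*(12.06*exp(3*j) + 0.54*exp(2*j) - 3.6*exp(j))/(-4.02*exp(3*j) - 0.27*exp(2*j) + 3.6*exp(j) - 3.54)^2 + 1.63*exp(j)/(-4.02*exp(3*j) - 0.27*exp(2*j) + 3.6*exp(j) - 3.54) = (13.1052*exp(3*j) - 23.8005*exp(2*j) - 1.0854*exp(j) + 1.4658)*exp(j)/(16.1604*exp(6*j) + 2.1708*exp(5*j) - 28.8711*exp(4*j) + 26.5176*exp(3*j) + 14.8716*exp(2*j) - 25.488*exp(j) + 12.5316)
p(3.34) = -0.00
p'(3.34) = 0.00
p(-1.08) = 0.58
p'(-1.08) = -0.06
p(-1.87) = 0.59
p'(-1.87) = 0.01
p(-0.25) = 0.26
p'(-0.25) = -0.76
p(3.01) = -0.00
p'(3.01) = 0.00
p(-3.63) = 0.57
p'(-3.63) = 0.00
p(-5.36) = 0.57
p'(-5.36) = 0.00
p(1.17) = -0.03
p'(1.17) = 0.04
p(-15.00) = 0.57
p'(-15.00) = 0.00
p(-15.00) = 0.57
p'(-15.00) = 0.00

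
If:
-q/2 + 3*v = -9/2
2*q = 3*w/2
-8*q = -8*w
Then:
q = 0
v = -3/2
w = 0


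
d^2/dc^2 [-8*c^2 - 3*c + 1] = -16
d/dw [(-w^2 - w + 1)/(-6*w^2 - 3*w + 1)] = (-3*w^2 + 10*w + 2)/(36*w^4 + 36*w^3 - 3*w^2 - 6*w + 1)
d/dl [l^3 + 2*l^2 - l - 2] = 3*l^2 + 4*l - 1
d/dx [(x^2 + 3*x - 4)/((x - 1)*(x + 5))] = 1/(x^2 + 10*x + 25)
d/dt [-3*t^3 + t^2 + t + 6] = -9*t^2 + 2*t + 1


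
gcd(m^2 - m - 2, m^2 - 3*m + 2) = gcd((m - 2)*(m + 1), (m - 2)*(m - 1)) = m - 2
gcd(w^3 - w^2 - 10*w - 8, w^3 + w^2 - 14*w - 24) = w^2 - 2*w - 8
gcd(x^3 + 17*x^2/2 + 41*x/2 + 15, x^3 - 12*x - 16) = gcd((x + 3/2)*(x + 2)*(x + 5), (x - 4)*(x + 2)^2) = x + 2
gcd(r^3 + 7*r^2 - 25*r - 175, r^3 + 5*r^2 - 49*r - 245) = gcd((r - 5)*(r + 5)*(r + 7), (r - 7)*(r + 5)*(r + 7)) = r^2 + 12*r + 35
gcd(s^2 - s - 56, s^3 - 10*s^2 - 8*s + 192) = s - 8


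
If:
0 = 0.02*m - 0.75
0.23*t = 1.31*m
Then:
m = 37.50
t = 213.59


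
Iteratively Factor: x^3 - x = (x - 1)*(x^2 + x) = (x - 1)*(x + 1)*(x)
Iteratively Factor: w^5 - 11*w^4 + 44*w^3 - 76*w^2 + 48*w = (w - 4)*(w^4 - 7*w^3 + 16*w^2 - 12*w) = (w - 4)*(w - 2)*(w^3 - 5*w^2 + 6*w) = (w - 4)*(w - 3)*(w - 2)*(w^2 - 2*w) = w*(w - 4)*(w - 3)*(w - 2)*(w - 2)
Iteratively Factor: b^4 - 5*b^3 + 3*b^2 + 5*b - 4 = (b - 1)*(b^3 - 4*b^2 - b + 4) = (b - 1)^2*(b^2 - 3*b - 4) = (b - 1)^2*(b + 1)*(b - 4)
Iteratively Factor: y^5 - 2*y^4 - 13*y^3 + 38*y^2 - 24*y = (y - 3)*(y^4 + y^3 - 10*y^2 + 8*y) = y*(y - 3)*(y^3 + y^2 - 10*y + 8) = y*(y - 3)*(y - 2)*(y^2 + 3*y - 4) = y*(y - 3)*(y - 2)*(y - 1)*(y + 4)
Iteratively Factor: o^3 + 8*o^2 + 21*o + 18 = (o + 3)*(o^2 + 5*o + 6) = (o + 3)^2*(o + 2)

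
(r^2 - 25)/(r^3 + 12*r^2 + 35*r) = (r - 5)/(r*(r + 7))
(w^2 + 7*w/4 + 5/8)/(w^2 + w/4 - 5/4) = (w + 1/2)/(w - 1)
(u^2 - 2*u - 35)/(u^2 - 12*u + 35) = (u + 5)/(u - 5)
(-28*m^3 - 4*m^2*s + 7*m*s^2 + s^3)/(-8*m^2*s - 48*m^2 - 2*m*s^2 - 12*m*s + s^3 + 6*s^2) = (-14*m^2 + 5*m*s + s^2)/(-4*m*s - 24*m + s^2 + 6*s)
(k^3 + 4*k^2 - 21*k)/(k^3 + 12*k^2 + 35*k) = (k - 3)/(k + 5)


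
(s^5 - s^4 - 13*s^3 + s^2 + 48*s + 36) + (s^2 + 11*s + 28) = s^5 - s^4 - 13*s^3 + 2*s^2 + 59*s + 64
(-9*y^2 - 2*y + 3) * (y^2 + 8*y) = -9*y^4 - 74*y^3 - 13*y^2 + 24*y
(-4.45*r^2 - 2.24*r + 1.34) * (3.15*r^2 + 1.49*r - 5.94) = -14.0175*r^4 - 13.6865*r^3 + 27.3164*r^2 + 15.3022*r - 7.9596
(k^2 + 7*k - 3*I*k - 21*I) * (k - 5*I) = k^3 + 7*k^2 - 8*I*k^2 - 15*k - 56*I*k - 105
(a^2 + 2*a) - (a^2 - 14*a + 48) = 16*a - 48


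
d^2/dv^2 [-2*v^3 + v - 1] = -12*v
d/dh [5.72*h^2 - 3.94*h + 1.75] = 11.44*h - 3.94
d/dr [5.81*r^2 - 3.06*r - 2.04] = 11.62*r - 3.06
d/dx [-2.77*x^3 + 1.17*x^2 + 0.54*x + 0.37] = -8.31*x^2 + 2.34*x + 0.54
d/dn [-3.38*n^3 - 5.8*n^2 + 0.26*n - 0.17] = -10.14*n^2 - 11.6*n + 0.26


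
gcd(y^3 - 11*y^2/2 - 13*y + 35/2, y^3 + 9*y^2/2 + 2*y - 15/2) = y^2 + 3*y/2 - 5/2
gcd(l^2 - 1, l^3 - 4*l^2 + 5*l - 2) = l - 1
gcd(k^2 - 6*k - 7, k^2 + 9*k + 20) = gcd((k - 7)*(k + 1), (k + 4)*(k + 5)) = 1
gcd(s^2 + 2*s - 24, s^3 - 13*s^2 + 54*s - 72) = s - 4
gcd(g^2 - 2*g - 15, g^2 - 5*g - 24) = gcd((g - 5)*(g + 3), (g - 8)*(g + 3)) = g + 3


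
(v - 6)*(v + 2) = v^2 - 4*v - 12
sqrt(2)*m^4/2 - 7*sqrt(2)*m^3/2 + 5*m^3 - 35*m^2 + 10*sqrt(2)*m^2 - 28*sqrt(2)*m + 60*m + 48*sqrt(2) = (m - 4)*(m - 3)*(m + 4*sqrt(2))*(sqrt(2)*m/2 + 1)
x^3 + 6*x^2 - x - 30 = (x - 2)*(x + 3)*(x + 5)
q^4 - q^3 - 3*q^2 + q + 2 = (q - 2)*(q - 1)*(q + 1)^2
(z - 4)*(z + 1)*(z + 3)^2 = z^4 + 3*z^3 - 13*z^2 - 51*z - 36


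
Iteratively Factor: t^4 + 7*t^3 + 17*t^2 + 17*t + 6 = (t + 3)*(t^3 + 4*t^2 + 5*t + 2) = (t + 2)*(t + 3)*(t^2 + 2*t + 1) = (t + 1)*(t + 2)*(t + 3)*(t + 1)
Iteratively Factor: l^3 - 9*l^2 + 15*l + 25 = (l - 5)*(l^2 - 4*l - 5) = (l - 5)^2*(l + 1)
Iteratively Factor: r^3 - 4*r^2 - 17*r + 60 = (r - 3)*(r^2 - r - 20) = (r - 5)*(r - 3)*(r + 4)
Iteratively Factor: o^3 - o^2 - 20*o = (o)*(o^2 - o - 20) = o*(o + 4)*(o - 5)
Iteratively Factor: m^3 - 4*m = (m + 2)*(m^2 - 2*m) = (m - 2)*(m + 2)*(m)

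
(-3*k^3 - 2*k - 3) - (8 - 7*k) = -3*k^3 + 5*k - 11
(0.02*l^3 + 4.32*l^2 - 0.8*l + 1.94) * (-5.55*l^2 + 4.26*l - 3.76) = -0.111*l^5 - 23.8908*l^4 + 22.768*l^3 - 30.4182*l^2 + 11.2724*l - 7.2944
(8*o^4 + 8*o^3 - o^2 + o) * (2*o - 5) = 16*o^5 - 24*o^4 - 42*o^3 + 7*o^2 - 5*o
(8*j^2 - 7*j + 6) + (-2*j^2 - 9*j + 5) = 6*j^2 - 16*j + 11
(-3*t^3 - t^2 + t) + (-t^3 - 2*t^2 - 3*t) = -4*t^3 - 3*t^2 - 2*t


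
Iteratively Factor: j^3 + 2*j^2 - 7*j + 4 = (j - 1)*(j^2 + 3*j - 4) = (j - 1)^2*(j + 4)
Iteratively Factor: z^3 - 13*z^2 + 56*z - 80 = (z - 4)*(z^2 - 9*z + 20) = (z - 5)*(z - 4)*(z - 4)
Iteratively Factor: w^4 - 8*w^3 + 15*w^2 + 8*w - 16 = (w + 1)*(w^3 - 9*w^2 + 24*w - 16) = (w - 1)*(w + 1)*(w^2 - 8*w + 16) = (w - 4)*(w - 1)*(w + 1)*(w - 4)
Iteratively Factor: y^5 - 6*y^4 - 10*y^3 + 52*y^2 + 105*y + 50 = (y + 1)*(y^4 - 7*y^3 - 3*y^2 + 55*y + 50) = (y + 1)*(y + 2)*(y^3 - 9*y^2 + 15*y + 25) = (y - 5)*(y + 1)*(y + 2)*(y^2 - 4*y - 5) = (y - 5)*(y + 1)^2*(y + 2)*(y - 5)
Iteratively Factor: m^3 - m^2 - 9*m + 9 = (m - 1)*(m^2 - 9) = (m - 3)*(m - 1)*(m + 3)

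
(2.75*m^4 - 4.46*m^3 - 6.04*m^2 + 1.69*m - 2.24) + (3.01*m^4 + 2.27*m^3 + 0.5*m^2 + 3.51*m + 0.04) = 5.76*m^4 - 2.19*m^3 - 5.54*m^2 + 5.2*m - 2.2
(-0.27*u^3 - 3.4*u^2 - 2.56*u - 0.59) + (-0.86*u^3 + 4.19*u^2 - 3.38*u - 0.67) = -1.13*u^3 + 0.79*u^2 - 5.94*u - 1.26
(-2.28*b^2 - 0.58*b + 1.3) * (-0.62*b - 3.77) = 1.4136*b^3 + 8.9552*b^2 + 1.3806*b - 4.901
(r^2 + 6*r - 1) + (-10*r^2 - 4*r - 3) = -9*r^2 + 2*r - 4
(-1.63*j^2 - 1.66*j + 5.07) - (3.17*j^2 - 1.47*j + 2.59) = -4.8*j^2 - 0.19*j + 2.48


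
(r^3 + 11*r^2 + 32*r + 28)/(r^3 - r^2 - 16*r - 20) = (r + 7)/(r - 5)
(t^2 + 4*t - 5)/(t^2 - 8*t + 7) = (t + 5)/(t - 7)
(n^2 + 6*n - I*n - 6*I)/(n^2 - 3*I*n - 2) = (n + 6)/(n - 2*I)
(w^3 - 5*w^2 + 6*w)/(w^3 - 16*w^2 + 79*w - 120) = w*(w - 2)/(w^2 - 13*w + 40)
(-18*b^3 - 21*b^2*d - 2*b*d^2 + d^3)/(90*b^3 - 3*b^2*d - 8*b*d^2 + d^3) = (-b - d)/(5*b - d)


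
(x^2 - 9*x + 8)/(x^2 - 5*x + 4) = (x - 8)/(x - 4)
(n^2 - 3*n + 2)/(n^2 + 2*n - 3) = (n - 2)/(n + 3)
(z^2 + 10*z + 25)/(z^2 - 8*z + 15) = (z^2 + 10*z + 25)/(z^2 - 8*z + 15)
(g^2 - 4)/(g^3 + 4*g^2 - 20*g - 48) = (g - 2)/(g^2 + 2*g - 24)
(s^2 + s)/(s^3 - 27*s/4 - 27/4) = 4*s*(s + 1)/(4*s^3 - 27*s - 27)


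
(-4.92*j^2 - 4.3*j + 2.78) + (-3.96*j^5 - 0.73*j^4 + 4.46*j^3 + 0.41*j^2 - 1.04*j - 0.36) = -3.96*j^5 - 0.73*j^4 + 4.46*j^3 - 4.51*j^2 - 5.34*j + 2.42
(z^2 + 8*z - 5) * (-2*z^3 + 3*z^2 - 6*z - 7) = -2*z^5 - 13*z^4 + 28*z^3 - 70*z^2 - 26*z + 35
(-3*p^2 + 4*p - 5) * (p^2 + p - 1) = -3*p^4 + p^3 + 2*p^2 - 9*p + 5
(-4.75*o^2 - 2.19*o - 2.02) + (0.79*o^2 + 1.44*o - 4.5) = -3.96*o^2 - 0.75*o - 6.52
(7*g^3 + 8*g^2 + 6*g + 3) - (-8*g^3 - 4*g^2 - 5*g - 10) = 15*g^3 + 12*g^2 + 11*g + 13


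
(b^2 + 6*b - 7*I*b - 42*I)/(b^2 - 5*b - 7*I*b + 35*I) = (b + 6)/(b - 5)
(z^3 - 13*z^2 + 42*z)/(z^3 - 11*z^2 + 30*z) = (z - 7)/(z - 5)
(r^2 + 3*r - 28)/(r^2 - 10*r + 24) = (r + 7)/(r - 6)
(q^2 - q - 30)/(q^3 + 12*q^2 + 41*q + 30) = (q - 6)/(q^2 + 7*q + 6)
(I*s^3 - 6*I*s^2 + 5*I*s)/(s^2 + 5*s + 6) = I*s*(s^2 - 6*s + 5)/(s^2 + 5*s + 6)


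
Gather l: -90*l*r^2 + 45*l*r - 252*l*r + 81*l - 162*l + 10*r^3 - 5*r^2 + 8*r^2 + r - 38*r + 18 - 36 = l*(-90*r^2 - 207*r - 81) + 10*r^3 + 3*r^2 - 37*r - 18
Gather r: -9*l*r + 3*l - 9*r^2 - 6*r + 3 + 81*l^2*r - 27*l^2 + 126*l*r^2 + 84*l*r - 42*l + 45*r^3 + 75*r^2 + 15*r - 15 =-27*l^2 - 39*l + 45*r^3 + r^2*(126*l + 66) + r*(81*l^2 + 75*l + 9) - 12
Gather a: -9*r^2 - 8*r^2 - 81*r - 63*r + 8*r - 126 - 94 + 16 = -17*r^2 - 136*r - 204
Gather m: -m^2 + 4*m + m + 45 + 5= -m^2 + 5*m + 50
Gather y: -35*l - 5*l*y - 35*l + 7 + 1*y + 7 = -70*l + y*(1 - 5*l) + 14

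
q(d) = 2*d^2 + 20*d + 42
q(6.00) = 234.00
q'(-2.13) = 11.48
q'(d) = 4*d + 20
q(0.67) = 56.30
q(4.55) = 174.40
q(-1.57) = 15.53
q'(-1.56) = 13.76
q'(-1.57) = 13.72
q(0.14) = 44.84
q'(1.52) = 26.08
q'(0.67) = 22.68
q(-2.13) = 8.47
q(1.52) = 77.02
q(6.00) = 234.00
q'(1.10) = 24.40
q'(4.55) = 38.20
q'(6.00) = 44.00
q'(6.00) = 44.00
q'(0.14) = 20.56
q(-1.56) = 15.67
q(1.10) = 66.42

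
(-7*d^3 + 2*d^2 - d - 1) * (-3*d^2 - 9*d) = 21*d^5 + 57*d^4 - 15*d^3 + 12*d^2 + 9*d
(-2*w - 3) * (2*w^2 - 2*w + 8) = -4*w^3 - 2*w^2 - 10*w - 24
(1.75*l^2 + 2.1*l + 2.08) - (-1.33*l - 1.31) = 1.75*l^2 + 3.43*l + 3.39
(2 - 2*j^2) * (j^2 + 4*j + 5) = -2*j^4 - 8*j^3 - 8*j^2 + 8*j + 10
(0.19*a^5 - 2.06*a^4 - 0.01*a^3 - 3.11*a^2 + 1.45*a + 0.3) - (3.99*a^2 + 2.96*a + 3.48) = 0.19*a^5 - 2.06*a^4 - 0.01*a^3 - 7.1*a^2 - 1.51*a - 3.18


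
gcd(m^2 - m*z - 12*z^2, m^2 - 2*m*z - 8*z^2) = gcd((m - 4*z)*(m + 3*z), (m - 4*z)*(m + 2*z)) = -m + 4*z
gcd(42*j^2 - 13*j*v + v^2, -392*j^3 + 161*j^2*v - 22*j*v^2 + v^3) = -7*j + v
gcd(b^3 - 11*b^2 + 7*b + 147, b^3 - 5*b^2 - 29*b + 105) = b - 7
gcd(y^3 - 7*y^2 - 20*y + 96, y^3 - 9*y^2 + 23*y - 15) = y - 3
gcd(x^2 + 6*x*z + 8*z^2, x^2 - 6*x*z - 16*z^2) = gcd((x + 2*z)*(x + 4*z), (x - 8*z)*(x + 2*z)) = x + 2*z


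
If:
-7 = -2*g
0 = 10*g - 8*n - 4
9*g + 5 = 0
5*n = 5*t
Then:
No Solution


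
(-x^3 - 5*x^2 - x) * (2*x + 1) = -2*x^4 - 11*x^3 - 7*x^2 - x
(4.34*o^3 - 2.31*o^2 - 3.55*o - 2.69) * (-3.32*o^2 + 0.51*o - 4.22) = -14.4088*o^5 + 9.8826*o^4 - 7.7069*o^3 + 16.8685*o^2 + 13.6091*o + 11.3518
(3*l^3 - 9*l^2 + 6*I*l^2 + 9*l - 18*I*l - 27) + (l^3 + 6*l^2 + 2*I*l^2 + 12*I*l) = 4*l^3 - 3*l^2 + 8*I*l^2 + 9*l - 6*I*l - 27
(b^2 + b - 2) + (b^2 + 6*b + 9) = 2*b^2 + 7*b + 7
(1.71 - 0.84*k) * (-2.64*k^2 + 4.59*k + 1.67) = 2.2176*k^3 - 8.37*k^2 + 6.4461*k + 2.8557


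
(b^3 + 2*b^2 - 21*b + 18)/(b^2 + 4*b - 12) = (b^2 - 4*b + 3)/(b - 2)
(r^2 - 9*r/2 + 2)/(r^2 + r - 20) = (r - 1/2)/(r + 5)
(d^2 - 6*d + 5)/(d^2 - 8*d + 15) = (d - 1)/(d - 3)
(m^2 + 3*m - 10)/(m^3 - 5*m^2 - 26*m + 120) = (m - 2)/(m^2 - 10*m + 24)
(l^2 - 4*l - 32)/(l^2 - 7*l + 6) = (l^2 - 4*l - 32)/(l^2 - 7*l + 6)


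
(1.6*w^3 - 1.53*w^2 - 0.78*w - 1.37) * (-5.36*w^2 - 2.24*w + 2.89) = -8.576*w^5 + 4.6168*w^4 + 12.232*w^3 + 4.6687*w^2 + 0.8146*w - 3.9593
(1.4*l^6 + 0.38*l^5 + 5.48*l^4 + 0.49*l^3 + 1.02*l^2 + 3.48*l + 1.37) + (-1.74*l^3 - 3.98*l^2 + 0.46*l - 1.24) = 1.4*l^6 + 0.38*l^5 + 5.48*l^4 - 1.25*l^3 - 2.96*l^2 + 3.94*l + 0.13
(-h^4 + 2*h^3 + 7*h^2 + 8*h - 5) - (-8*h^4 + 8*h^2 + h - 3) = 7*h^4 + 2*h^3 - h^2 + 7*h - 2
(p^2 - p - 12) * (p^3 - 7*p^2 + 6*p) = p^5 - 8*p^4 + p^3 + 78*p^2 - 72*p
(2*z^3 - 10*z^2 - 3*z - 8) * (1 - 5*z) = -10*z^4 + 52*z^3 + 5*z^2 + 37*z - 8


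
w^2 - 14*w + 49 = (w - 7)^2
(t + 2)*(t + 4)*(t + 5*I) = t^3 + 6*t^2 + 5*I*t^2 + 8*t + 30*I*t + 40*I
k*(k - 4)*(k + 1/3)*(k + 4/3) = k^4 - 7*k^3/3 - 56*k^2/9 - 16*k/9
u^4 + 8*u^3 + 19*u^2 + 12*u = u*(u + 1)*(u + 3)*(u + 4)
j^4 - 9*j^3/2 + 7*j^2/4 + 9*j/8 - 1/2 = (j - 4)*(j - 1/2)^2*(j + 1/2)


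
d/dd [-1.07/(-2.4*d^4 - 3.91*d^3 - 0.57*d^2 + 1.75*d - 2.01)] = (-10.272*d^3 - 12.5511*d^2 - 1.2198*d + 1.8725)/(2.4*d^4 + 3.91*d^3 + 0.57*d^2 - 1.75*d + 2.01)^2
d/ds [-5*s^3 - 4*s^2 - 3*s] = -15*s^2 - 8*s - 3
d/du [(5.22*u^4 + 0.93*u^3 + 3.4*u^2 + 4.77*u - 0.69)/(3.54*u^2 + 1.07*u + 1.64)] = (36.9576*u^5 + 20.0484*u^4 + 36.2334*u^3 - 8.6722*u^2 + 16.0372*u + 8.5611)/(12.5316*u^4 + 7.5756*u^3 + 12.7561*u^2 + 3.5096*u + 2.6896)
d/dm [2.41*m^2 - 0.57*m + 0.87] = 4.82*m - 0.57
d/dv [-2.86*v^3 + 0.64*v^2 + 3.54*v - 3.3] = -8.58*v^2 + 1.28*v + 3.54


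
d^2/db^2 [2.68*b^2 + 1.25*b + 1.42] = 5.36000000000000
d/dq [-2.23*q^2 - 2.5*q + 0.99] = -4.46*q - 2.5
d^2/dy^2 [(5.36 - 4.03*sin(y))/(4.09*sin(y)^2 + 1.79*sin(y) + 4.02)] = (67.414243*sin(y)^5 - 388.154497*sin(y)^4 - 650.114498*sin(y)^3 + 844.314838*sin(y)^2 + 736.7052*sin(y) - 83.9099959999999)/(4.09*sin(y)^2 + 1.79*sin(y) + 4.02)^3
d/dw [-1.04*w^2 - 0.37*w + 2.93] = -2.08*w - 0.37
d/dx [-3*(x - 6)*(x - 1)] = 21 - 6*x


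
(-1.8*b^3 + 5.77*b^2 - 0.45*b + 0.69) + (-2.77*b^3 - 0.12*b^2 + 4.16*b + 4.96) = -4.57*b^3 + 5.65*b^2 + 3.71*b + 5.65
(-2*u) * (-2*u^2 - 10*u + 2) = 4*u^3 + 20*u^2 - 4*u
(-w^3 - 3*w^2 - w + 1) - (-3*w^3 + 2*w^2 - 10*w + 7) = 2*w^3 - 5*w^2 + 9*w - 6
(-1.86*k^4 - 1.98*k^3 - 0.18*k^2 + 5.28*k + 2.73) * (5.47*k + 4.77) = -10.1742*k^5 - 19.7028*k^4 - 10.4292*k^3 + 28.023*k^2 + 40.1187*k + 13.0221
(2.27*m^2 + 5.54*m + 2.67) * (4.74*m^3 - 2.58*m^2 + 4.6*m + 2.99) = 10.7598*m^5 + 20.403*m^4 + 8.8046*m^3 + 25.3827*m^2 + 28.8466*m + 7.9833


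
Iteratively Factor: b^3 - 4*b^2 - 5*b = (b)*(b^2 - 4*b - 5) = b*(b + 1)*(b - 5)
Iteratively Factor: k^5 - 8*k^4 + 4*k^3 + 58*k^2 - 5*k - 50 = (k - 5)*(k^4 - 3*k^3 - 11*k^2 + 3*k + 10) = (k - 5)*(k + 1)*(k^3 - 4*k^2 - 7*k + 10) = (k - 5)*(k + 1)*(k + 2)*(k^2 - 6*k + 5) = (k - 5)^2*(k + 1)*(k + 2)*(k - 1)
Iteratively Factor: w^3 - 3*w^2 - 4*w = (w + 1)*(w^2 - 4*w) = w*(w + 1)*(w - 4)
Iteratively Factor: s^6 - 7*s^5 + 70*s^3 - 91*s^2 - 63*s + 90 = (s - 3)*(s^5 - 4*s^4 - 12*s^3 + 34*s^2 + 11*s - 30) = (s - 3)*(s - 2)*(s^4 - 2*s^3 - 16*s^2 + 2*s + 15) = (s - 5)*(s - 3)*(s - 2)*(s^3 + 3*s^2 - s - 3) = (s - 5)*(s - 3)*(s - 2)*(s + 3)*(s^2 - 1) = (s - 5)*(s - 3)*(s - 2)*(s - 1)*(s + 3)*(s + 1)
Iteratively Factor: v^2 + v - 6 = (v - 2)*(v + 3)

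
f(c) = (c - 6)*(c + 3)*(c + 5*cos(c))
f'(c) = (1 - 5*sin(c))*(c - 6)*(c + 3) + (c - 6)*(c + 5*cos(c)) + (c + 3)*(c + 5*cos(c)) = -(c - 6)*(c + 3)*(5*sin(c) - 1) + (c - 6)*(c + 5*cos(c)) + (c + 3)*(c + 5*cos(c))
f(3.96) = -7.71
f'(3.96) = -63.35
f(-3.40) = -30.96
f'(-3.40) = 79.65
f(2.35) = 22.72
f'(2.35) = 47.96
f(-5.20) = -70.41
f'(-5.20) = -45.91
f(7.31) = 133.68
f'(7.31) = 70.73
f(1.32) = -51.77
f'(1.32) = 76.79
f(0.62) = -91.33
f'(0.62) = 28.85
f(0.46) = -94.70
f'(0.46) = 13.10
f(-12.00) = -1260.48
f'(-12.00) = -62.54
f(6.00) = 0.00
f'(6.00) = 97.21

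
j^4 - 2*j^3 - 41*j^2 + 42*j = j*(j - 7)*(j - 1)*(j + 6)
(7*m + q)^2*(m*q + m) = 49*m^3*q + 49*m^3 + 14*m^2*q^2 + 14*m^2*q + m*q^3 + m*q^2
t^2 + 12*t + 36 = (t + 6)^2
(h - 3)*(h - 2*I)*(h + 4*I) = h^3 - 3*h^2 + 2*I*h^2 + 8*h - 6*I*h - 24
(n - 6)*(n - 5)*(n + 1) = n^3 - 10*n^2 + 19*n + 30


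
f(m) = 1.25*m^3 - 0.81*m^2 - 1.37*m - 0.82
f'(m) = 3.75*m^2 - 1.62*m - 1.37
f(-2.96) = -36.28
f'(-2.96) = 36.28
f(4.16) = 69.45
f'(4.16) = 56.79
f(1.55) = -0.23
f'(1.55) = 5.13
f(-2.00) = -11.32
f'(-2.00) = 16.87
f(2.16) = 5.04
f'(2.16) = 12.63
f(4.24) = 74.09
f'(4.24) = 59.18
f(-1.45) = -4.35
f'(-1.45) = 8.86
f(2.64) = 12.92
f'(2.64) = 20.49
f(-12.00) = -2261.02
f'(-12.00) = 558.07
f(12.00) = 2026.10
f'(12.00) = 519.19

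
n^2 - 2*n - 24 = (n - 6)*(n + 4)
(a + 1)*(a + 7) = a^2 + 8*a + 7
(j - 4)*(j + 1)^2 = j^3 - 2*j^2 - 7*j - 4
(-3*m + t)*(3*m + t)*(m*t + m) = -9*m^3*t - 9*m^3 + m*t^3 + m*t^2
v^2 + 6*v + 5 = (v + 1)*(v + 5)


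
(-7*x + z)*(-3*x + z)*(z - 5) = 21*x^2*z - 105*x^2 - 10*x*z^2 + 50*x*z + z^3 - 5*z^2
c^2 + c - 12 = (c - 3)*(c + 4)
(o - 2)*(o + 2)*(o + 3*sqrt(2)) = o^3 + 3*sqrt(2)*o^2 - 4*o - 12*sqrt(2)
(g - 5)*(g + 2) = g^2 - 3*g - 10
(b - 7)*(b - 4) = b^2 - 11*b + 28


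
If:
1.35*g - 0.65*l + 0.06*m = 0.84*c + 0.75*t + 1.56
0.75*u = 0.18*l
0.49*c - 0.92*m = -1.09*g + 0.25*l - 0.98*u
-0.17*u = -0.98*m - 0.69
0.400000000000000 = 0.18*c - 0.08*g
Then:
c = 0.0751940538322381*u + 1.63202885232258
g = 0.169186621122536*u - 1.3279350822742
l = 4.16666666666667*u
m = 0.173469387755102*u - 0.704081632653061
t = -3.37691498236225*u - 6.35448199330709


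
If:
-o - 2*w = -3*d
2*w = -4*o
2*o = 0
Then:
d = 0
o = 0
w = 0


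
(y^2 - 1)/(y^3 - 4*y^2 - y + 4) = 1/(y - 4)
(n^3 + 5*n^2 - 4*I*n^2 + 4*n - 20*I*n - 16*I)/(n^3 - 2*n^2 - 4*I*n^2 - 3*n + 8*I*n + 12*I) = (n + 4)/(n - 3)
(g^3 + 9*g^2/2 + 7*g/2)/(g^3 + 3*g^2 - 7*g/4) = 2*(g + 1)/(2*g - 1)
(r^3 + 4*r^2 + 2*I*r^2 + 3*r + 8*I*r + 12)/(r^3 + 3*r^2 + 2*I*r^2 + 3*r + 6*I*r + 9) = (r + 4)/(r + 3)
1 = 1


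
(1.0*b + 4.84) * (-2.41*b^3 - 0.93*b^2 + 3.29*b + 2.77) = -2.41*b^4 - 12.5944*b^3 - 1.2112*b^2 + 18.6936*b + 13.4068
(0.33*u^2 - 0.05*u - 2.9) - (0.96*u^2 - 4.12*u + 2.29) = -0.63*u^2 + 4.07*u - 5.19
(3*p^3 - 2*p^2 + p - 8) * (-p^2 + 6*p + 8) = -3*p^5 + 20*p^4 + 11*p^3 - 2*p^2 - 40*p - 64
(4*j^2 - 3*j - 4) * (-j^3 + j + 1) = -4*j^5 + 3*j^4 + 8*j^3 + j^2 - 7*j - 4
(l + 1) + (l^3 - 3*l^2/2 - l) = l^3 - 3*l^2/2 + 1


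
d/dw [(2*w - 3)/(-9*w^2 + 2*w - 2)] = 2*(9*w^2 - 27*w + 1)/(81*w^4 - 36*w^3 + 40*w^2 - 8*w + 4)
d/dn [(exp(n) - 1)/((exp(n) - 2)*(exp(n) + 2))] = (-exp(2*n) + 2*exp(n) - 4)*exp(n)/(exp(4*n) - 8*exp(2*n) + 16)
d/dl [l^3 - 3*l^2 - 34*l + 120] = 3*l^2 - 6*l - 34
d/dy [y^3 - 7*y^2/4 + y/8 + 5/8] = 3*y^2 - 7*y/2 + 1/8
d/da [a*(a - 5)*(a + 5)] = 3*a^2 - 25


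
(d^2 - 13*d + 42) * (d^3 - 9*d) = d^5 - 13*d^4 + 33*d^3 + 117*d^2 - 378*d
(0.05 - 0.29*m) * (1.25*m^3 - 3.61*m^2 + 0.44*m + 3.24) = -0.3625*m^4 + 1.1094*m^3 - 0.3081*m^2 - 0.9176*m + 0.162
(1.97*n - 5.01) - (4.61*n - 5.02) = 0.00999999999999979 - 2.64*n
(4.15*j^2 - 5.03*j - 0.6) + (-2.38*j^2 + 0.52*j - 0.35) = 1.77*j^2 - 4.51*j - 0.95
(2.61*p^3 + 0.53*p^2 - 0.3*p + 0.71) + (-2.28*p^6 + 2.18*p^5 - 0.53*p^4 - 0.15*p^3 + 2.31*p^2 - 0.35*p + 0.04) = -2.28*p^6 + 2.18*p^5 - 0.53*p^4 + 2.46*p^3 + 2.84*p^2 - 0.65*p + 0.75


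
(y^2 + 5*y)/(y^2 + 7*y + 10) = y/(y + 2)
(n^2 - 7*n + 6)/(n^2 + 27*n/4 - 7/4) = 4*(n^2 - 7*n + 6)/(4*n^2 + 27*n - 7)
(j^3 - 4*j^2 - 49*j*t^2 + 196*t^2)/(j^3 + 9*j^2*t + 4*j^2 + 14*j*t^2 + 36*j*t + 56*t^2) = (j^2 - 7*j*t - 4*j + 28*t)/(j^2 + 2*j*t + 4*j + 8*t)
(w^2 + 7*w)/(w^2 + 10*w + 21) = w/(w + 3)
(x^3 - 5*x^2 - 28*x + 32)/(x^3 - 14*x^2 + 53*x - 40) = (x + 4)/(x - 5)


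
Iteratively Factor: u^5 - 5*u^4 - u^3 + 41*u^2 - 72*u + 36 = (u - 1)*(u^4 - 4*u^3 - 5*u^2 + 36*u - 36) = (u - 1)*(u + 3)*(u^3 - 7*u^2 + 16*u - 12) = (u - 3)*(u - 1)*(u + 3)*(u^2 - 4*u + 4) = (u - 3)*(u - 2)*(u - 1)*(u + 3)*(u - 2)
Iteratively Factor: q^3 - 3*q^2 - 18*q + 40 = (q - 2)*(q^2 - q - 20) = (q - 2)*(q + 4)*(q - 5)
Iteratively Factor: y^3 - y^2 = (y)*(y^2 - y) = y^2*(y - 1)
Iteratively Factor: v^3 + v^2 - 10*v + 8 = (v - 1)*(v^2 + 2*v - 8) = (v - 1)*(v + 4)*(v - 2)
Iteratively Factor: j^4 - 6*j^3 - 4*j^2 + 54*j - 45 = (j - 5)*(j^3 - j^2 - 9*j + 9) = (j - 5)*(j - 1)*(j^2 - 9) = (j - 5)*(j - 1)*(j + 3)*(j - 3)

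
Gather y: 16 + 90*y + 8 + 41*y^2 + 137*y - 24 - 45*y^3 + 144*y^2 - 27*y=-45*y^3 + 185*y^2 + 200*y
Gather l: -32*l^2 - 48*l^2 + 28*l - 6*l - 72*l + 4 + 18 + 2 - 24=-80*l^2 - 50*l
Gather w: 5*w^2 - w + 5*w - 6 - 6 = 5*w^2 + 4*w - 12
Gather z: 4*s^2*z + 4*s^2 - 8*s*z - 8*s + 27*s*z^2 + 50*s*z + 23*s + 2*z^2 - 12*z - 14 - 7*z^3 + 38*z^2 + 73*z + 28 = 4*s^2 + 15*s - 7*z^3 + z^2*(27*s + 40) + z*(4*s^2 + 42*s + 61) + 14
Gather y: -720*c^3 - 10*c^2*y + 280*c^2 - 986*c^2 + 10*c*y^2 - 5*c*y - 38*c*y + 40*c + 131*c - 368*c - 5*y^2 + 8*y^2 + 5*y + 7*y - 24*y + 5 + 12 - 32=-720*c^3 - 706*c^2 - 197*c + y^2*(10*c + 3) + y*(-10*c^2 - 43*c - 12) - 15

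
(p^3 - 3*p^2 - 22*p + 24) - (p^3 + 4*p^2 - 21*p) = -7*p^2 - p + 24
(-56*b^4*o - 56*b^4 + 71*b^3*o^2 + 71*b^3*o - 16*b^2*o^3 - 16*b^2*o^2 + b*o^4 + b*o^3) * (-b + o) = 56*b^5*o + 56*b^5 - 127*b^4*o^2 - 127*b^4*o + 87*b^3*o^3 + 87*b^3*o^2 - 17*b^2*o^4 - 17*b^2*o^3 + b*o^5 + b*o^4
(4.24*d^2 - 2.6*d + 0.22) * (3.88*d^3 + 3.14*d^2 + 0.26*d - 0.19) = 16.4512*d^5 + 3.2256*d^4 - 6.208*d^3 - 0.7908*d^2 + 0.5512*d - 0.0418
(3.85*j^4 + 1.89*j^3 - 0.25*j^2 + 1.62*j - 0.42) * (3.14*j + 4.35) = 12.089*j^5 + 22.6821*j^4 + 7.4365*j^3 + 3.9993*j^2 + 5.7282*j - 1.827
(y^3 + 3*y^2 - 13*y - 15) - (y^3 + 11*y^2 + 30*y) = -8*y^2 - 43*y - 15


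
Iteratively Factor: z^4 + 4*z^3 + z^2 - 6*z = (z)*(z^3 + 4*z^2 + z - 6) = z*(z + 3)*(z^2 + z - 2) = z*(z - 1)*(z + 3)*(z + 2)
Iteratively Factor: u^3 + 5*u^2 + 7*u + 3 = (u + 1)*(u^2 + 4*u + 3) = (u + 1)^2*(u + 3)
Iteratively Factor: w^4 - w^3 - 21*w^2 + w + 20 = (w - 5)*(w^3 + 4*w^2 - w - 4) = (w - 5)*(w + 4)*(w^2 - 1) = (w - 5)*(w - 1)*(w + 4)*(w + 1)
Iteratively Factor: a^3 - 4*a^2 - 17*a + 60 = (a - 5)*(a^2 + a - 12) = (a - 5)*(a + 4)*(a - 3)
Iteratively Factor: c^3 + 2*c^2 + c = (c + 1)*(c^2 + c) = (c + 1)^2*(c)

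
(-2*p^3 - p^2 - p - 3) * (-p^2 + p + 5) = 2*p^5 - p^4 - 10*p^3 - 3*p^2 - 8*p - 15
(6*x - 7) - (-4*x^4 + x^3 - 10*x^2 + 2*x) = 4*x^4 - x^3 + 10*x^2 + 4*x - 7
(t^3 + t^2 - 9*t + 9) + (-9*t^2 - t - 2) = t^3 - 8*t^2 - 10*t + 7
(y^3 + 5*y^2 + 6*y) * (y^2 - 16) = y^5 + 5*y^4 - 10*y^3 - 80*y^2 - 96*y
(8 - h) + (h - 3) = 5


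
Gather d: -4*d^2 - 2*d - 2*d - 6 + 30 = -4*d^2 - 4*d + 24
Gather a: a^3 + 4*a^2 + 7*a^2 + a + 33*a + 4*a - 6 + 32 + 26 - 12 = a^3 + 11*a^2 + 38*a + 40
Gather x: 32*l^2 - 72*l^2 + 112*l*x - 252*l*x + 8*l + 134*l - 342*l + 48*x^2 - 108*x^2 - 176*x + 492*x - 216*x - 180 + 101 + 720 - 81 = -40*l^2 - 200*l - 60*x^2 + x*(100 - 140*l) + 560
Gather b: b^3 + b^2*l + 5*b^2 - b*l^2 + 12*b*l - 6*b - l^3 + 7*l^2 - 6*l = b^3 + b^2*(l + 5) + b*(-l^2 + 12*l - 6) - l^3 + 7*l^2 - 6*l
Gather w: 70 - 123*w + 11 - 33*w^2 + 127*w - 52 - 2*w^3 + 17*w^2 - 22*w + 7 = -2*w^3 - 16*w^2 - 18*w + 36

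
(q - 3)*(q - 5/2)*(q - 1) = q^3 - 13*q^2/2 + 13*q - 15/2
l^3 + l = l*(l - I)*(l + I)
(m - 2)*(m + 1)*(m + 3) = m^3 + 2*m^2 - 5*m - 6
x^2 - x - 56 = (x - 8)*(x + 7)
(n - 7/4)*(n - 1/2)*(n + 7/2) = n^3 + 5*n^2/4 - 7*n + 49/16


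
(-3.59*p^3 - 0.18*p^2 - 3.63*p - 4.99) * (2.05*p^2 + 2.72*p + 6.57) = -7.3595*p^5 - 10.1338*p^4 - 31.5174*p^3 - 21.2857*p^2 - 37.4219*p - 32.7843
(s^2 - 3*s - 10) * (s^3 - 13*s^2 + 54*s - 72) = s^5 - 16*s^4 + 83*s^3 - 104*s^2 - 324*s + 720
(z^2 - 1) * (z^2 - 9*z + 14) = z^4 - 9*z^3 + 13*z^2 + 9*z - 14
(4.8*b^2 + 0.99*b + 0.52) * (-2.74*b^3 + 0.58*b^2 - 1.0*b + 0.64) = -13.152*b^5 + 0.0713999999999997*b^4 - 5.6506*b^3 + 2.3836*b^2 + 0.1136*b + 0.3328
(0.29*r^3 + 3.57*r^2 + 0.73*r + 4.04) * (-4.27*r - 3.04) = -1.2383*r^4 - 16.1255*r^3 - 13.9699*r^2 - 19.47*r - 12.2816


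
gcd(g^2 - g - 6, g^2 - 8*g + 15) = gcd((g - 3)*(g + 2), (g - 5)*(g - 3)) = g - 3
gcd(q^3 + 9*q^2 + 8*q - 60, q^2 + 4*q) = 1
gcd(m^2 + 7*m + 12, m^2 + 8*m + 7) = 1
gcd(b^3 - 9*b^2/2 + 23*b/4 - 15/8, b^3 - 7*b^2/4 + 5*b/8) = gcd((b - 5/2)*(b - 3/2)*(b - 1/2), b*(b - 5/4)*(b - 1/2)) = b - 1/2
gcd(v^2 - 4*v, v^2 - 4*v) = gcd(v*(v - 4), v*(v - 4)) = v^2 - 4*v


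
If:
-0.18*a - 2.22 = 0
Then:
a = -12.33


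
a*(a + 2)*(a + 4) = a^3 + 6*a^2 + 8*a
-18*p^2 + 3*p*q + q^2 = (-3*p + q)*(6*p + q)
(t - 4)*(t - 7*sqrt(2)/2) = t^2 - 7*sqrt(2)*t/2 - 4*t + 14*sqrt(2)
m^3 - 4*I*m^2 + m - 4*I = (m - 4*I)*(m - I)*(m + I)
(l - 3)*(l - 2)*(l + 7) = l^3 + 2*l^2 - 29*l + 42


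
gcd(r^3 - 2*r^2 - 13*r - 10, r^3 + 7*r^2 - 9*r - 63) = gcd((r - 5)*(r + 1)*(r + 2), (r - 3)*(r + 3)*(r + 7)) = 1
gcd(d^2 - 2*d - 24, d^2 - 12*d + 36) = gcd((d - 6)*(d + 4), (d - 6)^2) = d - 6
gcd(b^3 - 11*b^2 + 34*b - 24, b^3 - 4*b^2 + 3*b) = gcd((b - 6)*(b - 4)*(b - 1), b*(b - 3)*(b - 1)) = b - 1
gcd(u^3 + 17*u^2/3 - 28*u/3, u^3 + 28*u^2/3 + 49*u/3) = u^2 + 7*u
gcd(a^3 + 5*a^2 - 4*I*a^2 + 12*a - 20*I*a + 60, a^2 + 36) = a - 6*I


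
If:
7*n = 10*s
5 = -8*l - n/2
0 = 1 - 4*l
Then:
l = 1/4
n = -14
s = -49/5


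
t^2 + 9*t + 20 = (t + 4)*(t + 5)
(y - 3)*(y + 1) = y^2 - 2*y - 3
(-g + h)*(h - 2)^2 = -g*h^2 + 4*g*h - 4*g + h^3 - 4*h^2 + 4*h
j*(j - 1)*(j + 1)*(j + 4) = j^4 + 4*j^3 - j^2 - 4*j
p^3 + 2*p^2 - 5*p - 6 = (p - 2)*(p + 1)*(p + 3)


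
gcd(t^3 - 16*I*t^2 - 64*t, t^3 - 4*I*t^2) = t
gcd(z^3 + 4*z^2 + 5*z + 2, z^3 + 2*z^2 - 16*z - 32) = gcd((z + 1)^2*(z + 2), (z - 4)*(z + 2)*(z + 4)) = z + 2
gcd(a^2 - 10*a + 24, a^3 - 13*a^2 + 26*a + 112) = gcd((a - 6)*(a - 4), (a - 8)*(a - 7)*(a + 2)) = 1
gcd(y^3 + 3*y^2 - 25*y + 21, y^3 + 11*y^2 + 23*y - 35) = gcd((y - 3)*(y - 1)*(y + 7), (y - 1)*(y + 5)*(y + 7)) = y^2 + 6*y - 7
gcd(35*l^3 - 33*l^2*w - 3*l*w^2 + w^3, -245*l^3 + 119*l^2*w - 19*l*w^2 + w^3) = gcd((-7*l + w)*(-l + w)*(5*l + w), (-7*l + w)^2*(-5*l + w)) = -7*l + w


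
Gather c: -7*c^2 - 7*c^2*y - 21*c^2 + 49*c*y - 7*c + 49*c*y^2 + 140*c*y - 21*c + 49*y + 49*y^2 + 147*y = c^2*(-7*y - 28) + c*(49*y^2 + 189*y - 28) + 49*y^2 + 196*y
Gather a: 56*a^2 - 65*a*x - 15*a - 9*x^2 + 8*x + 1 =56*a^2 + a*(-65*x - 15) - 9*x^2 + 8*x + 1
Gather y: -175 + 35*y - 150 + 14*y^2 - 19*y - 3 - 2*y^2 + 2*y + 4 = 12*y^2 + 18*y - 324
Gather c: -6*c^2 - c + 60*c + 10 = -6*c^2 + 59*c + 10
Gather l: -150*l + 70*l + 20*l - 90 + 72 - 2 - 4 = -60*l - 24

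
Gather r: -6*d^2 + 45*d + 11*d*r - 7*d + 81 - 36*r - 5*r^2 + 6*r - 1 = -6*d^2 + 38*d - 5*r^2 + r*(11*d - 30) + 80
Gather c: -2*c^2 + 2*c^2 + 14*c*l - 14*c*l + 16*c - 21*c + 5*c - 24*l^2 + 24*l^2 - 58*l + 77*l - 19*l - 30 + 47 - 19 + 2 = 0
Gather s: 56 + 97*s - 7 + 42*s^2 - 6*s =42*s^2 + 91*s + 49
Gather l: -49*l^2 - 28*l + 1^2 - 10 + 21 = -49*l^2 - 28*l + 12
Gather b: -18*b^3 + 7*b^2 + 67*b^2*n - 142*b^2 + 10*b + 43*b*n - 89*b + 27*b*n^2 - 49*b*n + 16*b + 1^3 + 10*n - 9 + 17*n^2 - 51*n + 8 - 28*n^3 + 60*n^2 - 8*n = -18*b^3 + b^2*(67*n - 135) + b*(27*n^2 - 6*n - 63) - 28*n^3 + 77*n^2 - 49*n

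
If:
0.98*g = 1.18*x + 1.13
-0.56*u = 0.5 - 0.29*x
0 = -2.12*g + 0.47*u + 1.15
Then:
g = 0.26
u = -1.28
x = -0.74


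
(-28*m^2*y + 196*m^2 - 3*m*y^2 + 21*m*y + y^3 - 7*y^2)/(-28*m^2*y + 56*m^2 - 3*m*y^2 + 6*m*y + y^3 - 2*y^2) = (y - 7)/(y - 2)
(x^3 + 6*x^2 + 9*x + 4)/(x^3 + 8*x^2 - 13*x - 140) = (x^3 + 6*x^2 + 9*x + 4)/(x^3 + 8*x^2 - 13*x - 140)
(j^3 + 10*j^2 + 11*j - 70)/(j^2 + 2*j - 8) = (j^2 + 12*j + 35)/(j + 4)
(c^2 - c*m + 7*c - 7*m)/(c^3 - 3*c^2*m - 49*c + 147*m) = (c - m)/(c^2 - 3*c*m - 7*c + 21*m)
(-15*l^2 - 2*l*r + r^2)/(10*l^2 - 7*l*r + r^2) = (3*l + r)/(-2*l + r)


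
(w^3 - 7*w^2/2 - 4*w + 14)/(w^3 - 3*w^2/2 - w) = (2*w^2 - 3*w - 14)/(w*(2*w + 1))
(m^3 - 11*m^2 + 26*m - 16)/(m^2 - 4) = (m^2 - 9*m + 8)/(m + 2)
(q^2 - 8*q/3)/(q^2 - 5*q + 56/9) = 3*q/(3*q - 7)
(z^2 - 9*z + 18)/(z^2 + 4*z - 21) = (z - 6)/(z + 7)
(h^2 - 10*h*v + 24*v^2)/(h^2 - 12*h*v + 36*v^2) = (-h + 4*v)/(-h + 6*v)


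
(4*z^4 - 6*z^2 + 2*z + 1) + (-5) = 4*z^4 - 6*z^2 + 2*z - 4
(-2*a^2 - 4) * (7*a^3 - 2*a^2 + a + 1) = -14*a^5 + 4*a^4 - 30*a^3 + 6*a^2 - 4*a - 4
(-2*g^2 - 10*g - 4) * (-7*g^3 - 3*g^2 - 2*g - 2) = 14*g^5 + 76*g^4 + 62*g^3 + 36*g^2 + 28*g + 8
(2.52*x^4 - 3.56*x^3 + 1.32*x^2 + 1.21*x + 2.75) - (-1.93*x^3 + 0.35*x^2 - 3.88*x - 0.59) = 2.52*x^4 - 1.63*x^3 + 0.97*x^2 + 5.09*x + 3.34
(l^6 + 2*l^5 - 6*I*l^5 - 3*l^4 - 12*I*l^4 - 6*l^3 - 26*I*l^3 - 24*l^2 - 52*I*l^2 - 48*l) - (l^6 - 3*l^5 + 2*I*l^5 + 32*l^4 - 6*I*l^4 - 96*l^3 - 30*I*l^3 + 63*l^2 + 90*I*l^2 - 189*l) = 5*l^5 - 8*I*l^5 - 35*l^4 - 6*I*l^4 + 90*l^3 + 4*I*l^3 - 87*l^2 - 142*I*l^2 + 141*l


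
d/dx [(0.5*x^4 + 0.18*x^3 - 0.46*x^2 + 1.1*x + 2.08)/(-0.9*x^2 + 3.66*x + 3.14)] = (-0.9*x^5 + 5.328*x^4 + 7.5976*x^3 + 1.002*x^2 + 0.8552*x - 4.1588)/(0.81*x^4 - 6.588*x^3 + 7.7436*x^2 + 22.9848*x + 9.8596)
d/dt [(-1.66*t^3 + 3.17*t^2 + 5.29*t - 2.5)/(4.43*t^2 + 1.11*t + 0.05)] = (-7.3538*t^4 - 3.6852*t^3 - 20.165*t^2 + 22.467*t + 3.0395)/(19.6249*t^4 + 9.8346*t^3 + 1.6751*t^2 + 0.111*t + 0.0025)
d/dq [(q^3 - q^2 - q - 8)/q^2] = (q^3 + q + 16)/q^3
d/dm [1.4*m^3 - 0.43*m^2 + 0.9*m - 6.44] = 4.2*m^2 - 0.86*m + 0.9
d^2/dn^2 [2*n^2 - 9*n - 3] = 4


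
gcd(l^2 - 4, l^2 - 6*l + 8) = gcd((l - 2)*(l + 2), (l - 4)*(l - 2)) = l - 2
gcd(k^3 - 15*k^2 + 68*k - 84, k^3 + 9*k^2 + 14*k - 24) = 1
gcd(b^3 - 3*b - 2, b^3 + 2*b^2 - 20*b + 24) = b - 2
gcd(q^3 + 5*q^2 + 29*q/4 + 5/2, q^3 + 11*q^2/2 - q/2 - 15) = q + 2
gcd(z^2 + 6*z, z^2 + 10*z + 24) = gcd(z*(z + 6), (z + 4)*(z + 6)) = z + 6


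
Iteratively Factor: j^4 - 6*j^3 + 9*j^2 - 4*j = (j)*(j^3 - 6*j^2 + 9*j - 4) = j*(j - 1)*(j^2 - 5*j + 4) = j*(j - 4)*(j - 1)*(j - 1)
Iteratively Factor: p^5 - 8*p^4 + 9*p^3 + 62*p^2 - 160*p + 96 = (p + 3)*(p^4 - 11*p^3 + 42*p^2 - 64*p + 32) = (p - 4)*(p + 3)*(p^3 - 7*p^2 + 14*p - 8) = (p - 4)^2*(p + 3)*(p^2 - 3*p + 2) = (p - 4)^2*(p - 2)*(p + 3)*(p - 1)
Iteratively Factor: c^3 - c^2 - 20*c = (c + 4)*(c^2 - 5*c) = (c - 5)*(c + 4)*(c)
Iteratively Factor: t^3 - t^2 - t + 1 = (t + 1)*(t^2 - 2*t + 1) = (t - 1)*(t + 1)*(t - 1)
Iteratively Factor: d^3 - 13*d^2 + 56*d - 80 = (d - 5)*(d^2 - 8*d + 16) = (d - 5)*(d - 4)*(d - 4)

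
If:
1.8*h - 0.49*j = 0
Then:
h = 0.272222222222222*j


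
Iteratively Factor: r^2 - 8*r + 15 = (r - 5)*(r - 3)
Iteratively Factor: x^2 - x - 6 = (x + 2)*(x - 3)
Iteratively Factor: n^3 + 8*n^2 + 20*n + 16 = (n + 4)*(n^2 + 4*n + 4) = (n + 2)*(n + 4)*(n + 2)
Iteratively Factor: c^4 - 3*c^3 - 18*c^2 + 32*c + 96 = (c + 3)*(c^3 - 6*c^2 + 32) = (c + 2)*(c + 3)*(c^2 - 8*c + 16) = (c - 4)*(c + 2)*(c + 3)*(c - 4)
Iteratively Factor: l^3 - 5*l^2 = (l)*(l^2 - 5*l) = l^2*(l - 5)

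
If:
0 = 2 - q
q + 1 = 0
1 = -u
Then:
No Solution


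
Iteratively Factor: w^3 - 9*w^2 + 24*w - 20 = (w - 2)*(w^2 - 7*w + 10) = (w - 5)*(w - 2)*(w - 2)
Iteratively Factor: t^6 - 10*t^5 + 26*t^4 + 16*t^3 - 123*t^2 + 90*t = (t - 3)*(t^5 - 7*t^4 + 5*t^3 + 31*t^2 - 30*t) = (t - 3)*(t + 2)*(t^4 - 9*t^3 + 23*t^2 - 15*t) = (t - 3)*(t - 1)*(t + 2)*(t^3 - 8*t^2 + 15*t) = t*(t - 3)*(t - 1)*(t + 2)*(t^2 - 8*t + 15) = t*(t - 5)*(t - 3)*(t - 1)*(t + 2)*(t - 3)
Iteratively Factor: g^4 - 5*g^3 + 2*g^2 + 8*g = (g + 1)*(g^3 - 6*g^2 + 8*g) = (g - 2)*(g + 1)*(g^2 - 4*g) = (g - 4)*(g - 2)*(g + 1)*(g)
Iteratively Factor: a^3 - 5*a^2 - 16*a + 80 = (a - 4)*(a^2 - a - 20) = (a - 4)*(a + 4)*(a - 5)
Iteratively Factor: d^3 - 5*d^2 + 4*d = (d - 4)*(d^2 - d) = (d - 4)*(d - 1)*(d)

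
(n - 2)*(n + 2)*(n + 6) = n^3 + 6*n^2 - 4*n - 24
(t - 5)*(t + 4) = t^2 - t - 20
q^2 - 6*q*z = q*(q - 6*z)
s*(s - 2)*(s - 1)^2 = s^4 - 4*s^3 + 5*s^2 - 2*s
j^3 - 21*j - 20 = (j - 5)*(j + 1)*(j + 4)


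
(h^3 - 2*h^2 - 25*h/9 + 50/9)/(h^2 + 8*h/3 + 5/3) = (3*h^2 - 11*h + 10)/(3*(h + 1))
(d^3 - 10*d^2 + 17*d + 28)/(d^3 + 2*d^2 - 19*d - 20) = (d - 7)/(d + 5)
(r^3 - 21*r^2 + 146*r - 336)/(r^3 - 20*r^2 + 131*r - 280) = (r - 6)/(r - 5)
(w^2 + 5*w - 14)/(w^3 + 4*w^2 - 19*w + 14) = 1/(w - 1)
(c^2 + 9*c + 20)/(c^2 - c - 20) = (c + 5)/(c - 5)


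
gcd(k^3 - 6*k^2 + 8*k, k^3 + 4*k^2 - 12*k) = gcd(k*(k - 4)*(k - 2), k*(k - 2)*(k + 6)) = k^2 - 2*k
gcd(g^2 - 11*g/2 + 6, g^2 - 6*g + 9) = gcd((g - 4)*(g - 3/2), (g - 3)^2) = 1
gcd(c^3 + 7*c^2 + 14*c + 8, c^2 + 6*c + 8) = c^2 + 6*c + 8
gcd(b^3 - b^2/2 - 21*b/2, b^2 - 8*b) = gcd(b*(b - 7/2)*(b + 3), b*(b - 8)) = b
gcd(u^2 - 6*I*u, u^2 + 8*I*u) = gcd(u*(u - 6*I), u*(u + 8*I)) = u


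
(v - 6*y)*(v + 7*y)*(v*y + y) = v^3*y + v^2*y^2 + v^2*y - 42*v*y^3 + v*y^2 - 42*y^3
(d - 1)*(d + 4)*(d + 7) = d^3 + 10*d^2 + 17*d - 28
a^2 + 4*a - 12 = (a - 2)*(a + 6)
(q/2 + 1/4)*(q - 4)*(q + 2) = q^3/2 - 3*q^2/4 - 9*q/2 - 2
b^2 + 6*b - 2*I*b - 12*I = (b + 6)*(b - 2*I)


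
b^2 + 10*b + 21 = (b + 3)*(b + 7)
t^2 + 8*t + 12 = (t + 2)*(t + 6)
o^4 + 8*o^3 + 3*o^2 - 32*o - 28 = (o - 2)*(o + 1)*(o + 2)*(o + 7)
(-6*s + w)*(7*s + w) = -42*s^2 + s*w + w^2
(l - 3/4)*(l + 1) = l^2 + l/4 - 3/4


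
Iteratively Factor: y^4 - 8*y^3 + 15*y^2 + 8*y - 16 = (y - 1)*(y^3 - 7*y^2 + 8*y + 16) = (y - 4)*(y - 1)*(y^2 - 3*y - 4) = (y - 4)^2*(y - 1)*(y + 1)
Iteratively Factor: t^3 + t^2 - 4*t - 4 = (t - 2)*(t^2 + 3*t + 2) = (t - 2)*(t + 2)*(t + 1)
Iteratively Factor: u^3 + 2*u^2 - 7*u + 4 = (u - 1)*(u^2 + 3*u - 4) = (u - 1)^2*(u + 4)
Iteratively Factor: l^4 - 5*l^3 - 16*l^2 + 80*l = (l - 4)*(l^3 - l^2 - 20*l) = l*(l - 4)*(l^2 - l - 20) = l*(l - 5)*(l - 4)*(l + 4)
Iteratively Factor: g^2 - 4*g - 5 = (g - 5)*(g + 1)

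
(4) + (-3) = 1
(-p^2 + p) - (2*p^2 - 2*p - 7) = -3*p^2 + 3*p + 7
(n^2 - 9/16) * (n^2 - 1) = n^4 - 25*n^2/16 + 9/16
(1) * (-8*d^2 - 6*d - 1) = -8*d^2 - 6*d - 1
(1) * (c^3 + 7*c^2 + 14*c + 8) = c^3 + 7*c^2 + 14*c + 8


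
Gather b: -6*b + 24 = 24 - 6*b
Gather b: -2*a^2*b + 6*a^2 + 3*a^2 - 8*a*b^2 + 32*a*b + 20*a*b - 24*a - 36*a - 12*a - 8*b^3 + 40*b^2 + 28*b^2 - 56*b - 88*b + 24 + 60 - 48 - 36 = 9*a^2 - 72*a - 8*b^3 + b^2*(68 - 8*a) + b*(-2*a^2 + 52*a - 144)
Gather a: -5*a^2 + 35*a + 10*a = -5*a^2 + 45*a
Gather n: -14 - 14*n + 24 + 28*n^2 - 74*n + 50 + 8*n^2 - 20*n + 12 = 36*n^2 - 108*n + 72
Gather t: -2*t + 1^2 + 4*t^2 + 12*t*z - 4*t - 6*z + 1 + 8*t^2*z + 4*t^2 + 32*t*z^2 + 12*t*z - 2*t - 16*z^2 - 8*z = t^2*(8*z + 8) + t*(32*z^2 + 24*z - 8) - 16*z^2 - 14*z + 2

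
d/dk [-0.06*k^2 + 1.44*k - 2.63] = 1.44 - 0.12*k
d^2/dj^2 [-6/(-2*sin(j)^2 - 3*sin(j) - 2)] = 6*(-16*sin(j)^4 - 18*sin(j)^3 + 31*sin(j)^2 + 42*sin(j) + 10)/(3*sin(j) - cos(2*j) + 3)^3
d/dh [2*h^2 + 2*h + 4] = 4*h + 2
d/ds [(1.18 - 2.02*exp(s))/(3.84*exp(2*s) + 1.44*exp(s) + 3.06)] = (7.7568*exp(2*s) - 9.0624*exp(s) - 7.8804)*exp(s)/(14.7456*exp(4*s) + 11.0592*exp(3*s) + 25.5744*exp(2*s) + 8.8128*exp(s) + 9.3636)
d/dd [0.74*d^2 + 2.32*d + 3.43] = 1.48*d + 2.32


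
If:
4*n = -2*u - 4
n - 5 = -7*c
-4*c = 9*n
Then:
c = 45/59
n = -20/59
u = -78/59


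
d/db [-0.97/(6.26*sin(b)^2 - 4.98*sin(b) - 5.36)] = (12.1444*sin(b) - 4.8306)*cos(b)/(-6.26*sin(b)^2 + 4.98*sin(b) + 5.36)^2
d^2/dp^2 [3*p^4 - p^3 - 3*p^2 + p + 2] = 36*p^2 - 6*p - 6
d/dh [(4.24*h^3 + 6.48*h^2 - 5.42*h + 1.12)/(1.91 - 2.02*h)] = (-17.1296*h^3 + 11.2056*h^2 + 24.7536*h - 8.0898)/(4.0804*h^2 - 7.7164*h + 3.6481)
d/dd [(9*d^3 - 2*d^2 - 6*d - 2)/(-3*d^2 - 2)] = (-27*d^4 - 72*d^2 - 4*d + 12)/(9*d^4 + 12*d^2 + 4)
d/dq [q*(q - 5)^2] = (q - 5)*(3*q - 5)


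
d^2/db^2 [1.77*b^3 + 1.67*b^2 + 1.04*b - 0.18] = 10.62*b + 3.34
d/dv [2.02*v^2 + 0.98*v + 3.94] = 4.04*v + 0.98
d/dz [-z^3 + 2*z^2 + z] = -3*z^2 + 4*z + 1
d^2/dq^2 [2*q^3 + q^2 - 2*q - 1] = 12*q + 2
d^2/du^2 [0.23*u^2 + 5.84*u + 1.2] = 0.460000000000000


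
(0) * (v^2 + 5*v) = 0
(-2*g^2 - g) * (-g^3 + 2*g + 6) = 2*g^5 + g^4 - 4*g^3 - 14*g^2 - 6*g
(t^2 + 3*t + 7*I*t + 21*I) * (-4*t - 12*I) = -4*t^3 - 12*t^2 - 40*I*t^2 + 84*t - 120*I*t + 252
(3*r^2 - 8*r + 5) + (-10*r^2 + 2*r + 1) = -7*r^2 - 6*r + 6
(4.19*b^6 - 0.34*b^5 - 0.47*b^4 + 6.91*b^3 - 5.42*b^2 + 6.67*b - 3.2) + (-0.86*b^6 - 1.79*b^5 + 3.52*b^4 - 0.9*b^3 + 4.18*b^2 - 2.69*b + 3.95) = 3.33*b^6 - 2.13*b^5 + 3.05*b^4 + 6.01*b^3 - 1.24*b^2 + 3.98*b + 0.75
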